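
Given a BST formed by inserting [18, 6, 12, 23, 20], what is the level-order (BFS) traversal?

Tree insertion order: [18, 6, 12, 23, 20]
Tree (level-order array): [18, 6, 23, None, 12, 20]
BFS from the root, enqueuing left then right child of each popped node:
  queue [18] -> pop 18, enqueue [6, 23], visited so far: [18]
  queue [6, 23] -> pop 6, enqueue [12], visited so far: [18, 6]
  queue [23, 12] -> pop 23, enqueue [20], visited so far: [18, 6, 23]
  queue [12, 20] -> pop 12, enqueue [none], visited so far: [18, 6, 23, 12]
  queue [20] -> pop 20, enqueue [none], visited so far: [18, 6, 23, 12, 20]
Result: [18, 6, 23, 12, 20]


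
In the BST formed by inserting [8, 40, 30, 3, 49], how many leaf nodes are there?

Tree built from: [8, 40, 30, 3, 49]
Tree (level-order array): [8, 3, 40, None, None, 30, 49]
Rule: A leaf has 0 children.
Per-node child counts:
  node 8: 2 child(ren)
  node 3: 0 child(ren)
  node 40: 2 child(ren)
  node 30: 0 child(ren)
  node 49: 0 child(ren)
Matching nodes: [3, 30, 49]
Count of leaf nodes: 3


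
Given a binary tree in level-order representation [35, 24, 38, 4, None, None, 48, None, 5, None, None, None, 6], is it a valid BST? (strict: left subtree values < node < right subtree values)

Level-order array: [35, 24, 38, 4, None, None, 48, None, 5, None, None, None, 6]
Validate using subtree bounds (lo, hi): at each node, require lo < value < hi,
then recurse left with hi=value and right with lo=value.
Preorder trace (stopping at first violation):
  at node 35 with bounds (-inf, +inf): OK
  at node 24 with bounds (-inf, 35): OK
  at node 4 with bounds (-inf, 24): OK
  at node 5 with bounds (4, 24): OK
  at node 6 with bounds (5, 24): OK
  at node 38 with bounds (35, +inf): OK
  at node 48 with bounds (38, +inf): OK
No violation found at any node.
Result: Valid BST


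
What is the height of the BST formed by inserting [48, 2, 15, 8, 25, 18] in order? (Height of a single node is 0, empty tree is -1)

Insertion order: [48, 2, 15, 8, 25, 18]
Tree (level-order array): [48, 2, None, None, 15, 8, 25, None, None, 18]
Compute height bottom-up (empty subtree = -1):
  height(8) = 1 + max(-1, -1) = 0
  height(18) = 1 + max(-1, -1) = 0
  height(25) = 1 + max(0, -1) = 1
  height(15) = 1 + max(0, 1) = 2
  height(2) = 1 + max(-1, 2) = 3
  height(48) = 1 + max(3, -1) = 4
Height = 4


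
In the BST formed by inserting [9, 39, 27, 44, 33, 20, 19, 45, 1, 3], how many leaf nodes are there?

Tree built from: [9, 39, 27, 44, 33, 20, 19, 45, 1, 3]
Tree (level-order array): [9, 1, 39, None, 3, 27, 44, None, None, 20, 33, None, 45, 19]
Rule: A leaf has 0 children.
Per-node child counts:
  node 9: 2 child(ren)
  node 1: 1 child(ren)
  node 3: 0 child(ren)
  node 39: 2 child(ren)
  node 27: 2 child(ren)
  node 20: 1 child(ren)
  node 19: 0 child(ren)
  node 33: 0 child(ren)
  node 44: 1 child(ren)
  node 45: 0 child(ren)
Matching nodes: [3, 19, 33, 45]
Count of leaf nodes: 4


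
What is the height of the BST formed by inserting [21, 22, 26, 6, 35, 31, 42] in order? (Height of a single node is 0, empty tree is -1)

Insertion order: [21, 22, 26, 6, 35, 31, 42]
Tree (level-order array): [21, 6, 22, None, None, None, 26, None, 35, 31, 42]
Compute height bottom-up (empty subtree = -1):
  height(6) = 1 + max(-1, -1) = 0
  height(31) = 1 + max(-1, -1) = 0
  height(42) = 1 + max(-1, -1) = 0
  height(35) = 1 + max(0, 0) = 1
  height(26) = 1 + max(-1, 1) = 2
  height(22) = 1 + max(-1, 2) = 3
  height(21) = 1 + max(0, 3) = 4
Height = 4


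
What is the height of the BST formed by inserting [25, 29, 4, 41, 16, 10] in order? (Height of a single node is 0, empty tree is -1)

Insertion order: [25, 29, 4, 41, 16, 10]
Tree (level-order array): [25, 4, 29, None, 16, None, 41, 10]
Compute height bottom-up (empty subtree = -1):
  height(10) = 1 + max(-1, -1) = 0
  height(16) = 1 + max(0, -1) = 1
  height(4) = 1 + max(-1, 1) = 2
  height(41) = 1 + max(-1, -1) = 0
  height(29) = 1 + max(-1, 0) = 1
  height(25) = 1 + max(2, 1) = 3
Height = 3


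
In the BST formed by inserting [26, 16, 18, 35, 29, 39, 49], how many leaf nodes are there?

Tree built from: [26, 16, 18, 35, 29, 39, 49]
Tree (level-order array): [26, 16, 35, None, 18, 29, 39, None, None, None, None, None, 49]
Rule: A leaf has 0 children.
Per-node child counts:
  node 26: 2 child(ren)
  node 16: 1 child(ren)
  node 18: 0 child(ren)
  node 35: 2 child(ren)
  node 29: 0 child(ren)
  node 39: 1 child(ren)
  node 49: 0 child(ren)
Matching nodes: [18, 29, 49]
Count of leaf nodes: 3


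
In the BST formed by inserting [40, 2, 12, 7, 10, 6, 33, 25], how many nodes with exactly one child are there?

Tree built from: [40, 2, 12, 7, 10, 6, 33, 25]
Tree (level-order array): [40, 2, None, None, 12, 7, 33, 6, 10, 25]
Rule: These are nodes with exactly 1 non-null child.
Per-node child counts:
  node 40: 1 child(ren)
  node 2: 1 child(ren)
  node 12: 2 child(ren)
  node 7: 2 child(ren)
  node 6: 0 child(ren)
  node 10: 0 child(ren)
  node 33: 1 child(ren)
  node 25: 0 child(ren)
Matching nodes: [40, 2, 33]
Count of nodes with exactly one child: 3


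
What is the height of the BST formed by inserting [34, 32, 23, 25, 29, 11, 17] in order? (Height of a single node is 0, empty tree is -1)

Insertion order: [34, 32, 23, 25, 29, 11, 17]
Tree (level-order array): [34, 32, None, 23, None, 11, 25, None, 17, None, 29]
Compute height bottom-up (empty subtree = -1):
  height(17) = 1 + max(-1, -1) = 0
  height(11) = 1 + max(-1, 0) = 1
  height(29) = 1 + max(-1, -1) = 0
  height(25) = 1 + max(-1, 0) = 1
  height(23) = 1 + max(1, 1) = 2
  height(32) = 1 + max(2, -1) = 3
  height(34) = 1 + max(3, -1) = 4
Height = 4


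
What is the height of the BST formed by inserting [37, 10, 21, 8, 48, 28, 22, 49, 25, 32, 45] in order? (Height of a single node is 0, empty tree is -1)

Insertion order: [37, 10, 21, 8, 48, 28, 22, 49, 25, 32, 45]
Tree (level-order array): [37, 10, 48, 8, 21, 45, 49, None, None, None, 28, None, None, None, None, 22, 32, None, 25]
Compute height bottom-up (empty subtree = -1):
  height(8) = 1 + max(-1, -1) = 0
  height(25) = 1 + max(-1, -1) = 0
  height(22) = 1 + max(-1, 0) = 1
  height(32) = 1 + max(-1, -1) = 0
  height(28) = 1 + max(1, 0) = 2
  height(21) = 1 + max(-1, 2) = 3
  height(10) = 1 + max(0, 3) = 4
  height(45) = 1 + max(-1, -1) = 0
  height(49) = 1 + max(-1, -1) = 0
  height(48) = 1 + max(0, 0) = 1
  height(37) = 1 + max(4, 1) = 5
Height = 5


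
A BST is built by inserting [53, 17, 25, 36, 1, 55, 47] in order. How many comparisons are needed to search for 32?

Search path for 32: 53 -> 17 -> 25 -> 36
Found: False
Comparisons: 4


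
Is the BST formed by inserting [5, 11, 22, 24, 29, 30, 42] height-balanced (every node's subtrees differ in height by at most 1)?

Tree (level-order array): [5, None, 11, None, 22, None, 24, None, 29, None, 30, None, 42]
Definition: a tree is height-balanced if, at every node, |h(left) - h(right)| <= 1 (empty subtree has height -1).
Bottom-up per-node check:
  node 42: h_left=-1, h_right=-1, diff=0 [OK], height=0
  node 30: h_left=-1, h_right=0, diff=1 [OK], height=1
  node 29: h_left=-1, h_right=1, diff=2 [FAIL (|-1-1|=2 > 1)], height=2
  node 24: h_left=-1, h_right=2, diff=3 [FAIL (|-1-2|=3 > 1)], height=3
  node 22: h_left=-1, h_right=3, diff=4 [FAIL (|-1-3|=4 > 1)], height=4
  node 11: h_left=-1, h_right=4, diff=5 [FAIL (|-1-4|=5 > 1)], height=5
  node 5: h_left=-1, h_right=5, diff=6 [FAIL (|-1-5|=6 > 1)], height=6
Node 29 violates the condition: |-1 - 1| = 2 > 1.
Result: Not balanced


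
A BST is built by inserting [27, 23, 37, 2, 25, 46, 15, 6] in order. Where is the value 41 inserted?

Starting tree (level order): [27, 23, 37, 2, 25, None, 46, None, 15, None, None, None, None, 6]
Insertion path: 27 -> 37 -> 46
Result: insert 41 as left child of 46
Final tree (level order): [27, 23, 37, 2, 25, None, 46, None, 15, None, None, 41, None, 6]


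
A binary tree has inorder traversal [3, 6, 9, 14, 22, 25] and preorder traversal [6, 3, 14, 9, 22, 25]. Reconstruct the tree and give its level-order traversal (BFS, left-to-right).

Inorder:  [3, 6, 9, 14, 22, 25]
Preorder: [6, 3, 14, 9, 22, 25]
Algorithm: preorder visits root first, so consume preorder in order;
for each root, split the current inorder slice at that value into
left-subtree inorder and right-subtree inorder, then recurse.
Recursive splits:
  root=6; inorder splits into left=[3], right=[9, 14, 22, 25]
  root=3; inorder splits into left=[], right=[]
  root=14; inorder splits into left=[9], right=[22, 25]
  root=9; inorder splits into left=[], right=[]
  root=22; inorder splits into left=[], right=[25]
  root=25; inorder splits into left=[], right=[]
Reconstructed level-order: [6, 3, 14, 9, 22, 25]


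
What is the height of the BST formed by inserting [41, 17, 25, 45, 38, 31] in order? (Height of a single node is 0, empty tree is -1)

Insertion order: [41, 17, 25, 45, 38, 31]
Tree (level-order array): [41, 17, 45, None, 25, None, None, None, 38, 31]
Compute height bottom-up (empty subtree = -1):
  height(31) = 1 + max(-1, -1) = 0
  height(38) = 1 + max(0, -1) = 1
  height(25) = 1 + max(-1, 1) = 2
  height(17) = 1 + max(-1, 2) = 3
  height(45) = 1 + max(-1, -1) = 0
  height(41) = 1 + max(3, 0) = 4
Height = 4


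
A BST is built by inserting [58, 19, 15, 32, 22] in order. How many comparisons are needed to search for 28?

Search path for 28: 58 -> 19 -> 32 -> 22
Found: False
Comparisons: 4


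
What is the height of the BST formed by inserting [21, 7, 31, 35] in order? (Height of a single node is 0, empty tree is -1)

Insertion order: [21, 7, 31, 35]
Tree (level-order array): [21, 7, 31, None, None, None, 35]
Compute height bottom-up (empty subtree = -1):
  height(7) = 1 + max(-1, -1) = 0
  height(35) = 1 + max(-1, -1) = 0
  height(31) = 1 + max(-1, 0) = 1
  height(21) = 1 + max(0, 1) = 2
Height = 2


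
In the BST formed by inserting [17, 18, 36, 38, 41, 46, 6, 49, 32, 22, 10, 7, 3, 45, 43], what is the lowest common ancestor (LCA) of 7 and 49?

Tree insertion order: [17, 18, 36, 38, 41, 46, 6, 49, 32, 22, 10, 7, 3, 45, 43]
Tree (level-order array): [17, 6, 18, 3, 10, None, 36, None, None, 7, None, 32, 38, None, None, 22, None, None, 41, None, None, None, 46, 45, 49, 43]
In a BST, the LCA of p=7, q=49 is the first node v on the
root-to-leaf path with p <= v <= q (go left if both < v, right if both > v).
Walk from root:
  at 17: 7 <= 17 <= 49, this is the LCA
LCA = 17


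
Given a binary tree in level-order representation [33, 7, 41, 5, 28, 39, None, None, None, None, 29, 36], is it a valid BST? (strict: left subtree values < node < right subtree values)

Level-order array: [33, 7, 41, 5, 28, 39, None, None, None, None, 29, 36]
Validate using subtree bounds (lo, hi): at each node, require lo < value < hi,
then recurse left with hi=value and right with lo=value.
Preorder trace (stopping at first violation):
  at node 33 with bounds (-inf, +inf): OK
  at node 7 with bounds (-inf, 33): OK
  at node 5 with bounds (-inf, 7): OK
  at node 28 with bounds (7, 33): OK
  at node 29 with bounds (28, 33): OK
  at node 41 with bounds (33, +inf): OK
  at node 39 with bounds (33, 41): OK
  at node 36 with bounds (33, 39): OK
No violation found at any node.
Result: Valid BST


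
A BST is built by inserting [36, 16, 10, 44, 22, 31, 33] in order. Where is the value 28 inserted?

Starting tree (level order): [36, 16, 44, 10, 22, None, None, None, None, None, 31, None, 33]
Insertion path: 36 -> 16 -> 22 -> 31
Result: insert 28 as left child of 31
Final tree (level order): [36, 16, 44, 10, 22, None, None, None, None, None, 31, 28, 33]


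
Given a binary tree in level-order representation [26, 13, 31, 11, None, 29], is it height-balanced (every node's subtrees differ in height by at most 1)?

Tree (level-order array): [26, 13, 31, 11, None, 29]
Definition: a tree is height-balanced if, at every node, |h(left) - h(right)| <= 1 (empty subtree has height -1).
Bottom-up per-node check:
  node 11: h_left=-1, h_right=-1, diff=0 [OK], height=0
  node 13: h_left=0, h_right=-1, diff=1 [OK], height=1
  node 29: h_left=-1, h_right=-1, diff=0 [OK], height=0
  node 31: h_left=0, h_right=-1, diff=1 [OK], height=1
  node 26: h_left=1, h_right=1, diff=0 [OK], height=2
All nodes satisfy the balance condition.
Result: Balanced


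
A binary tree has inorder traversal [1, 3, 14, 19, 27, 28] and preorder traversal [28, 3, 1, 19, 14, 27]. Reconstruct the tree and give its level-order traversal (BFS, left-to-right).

Inorder:  [1, 3, 14, 19, 27, 28]
Preorder: [28, 3, 1, 19, 14, 27]
Algorithm: preorder visits root first, so consume preorder in order;
for each root, split the current inorder slice at that value into
left-subtree inorder and right-subtree inorder, then recurse.
Recursive splits:
  root=28; inorder splits into left=[1, 3, 14, 19, 27], right=[]
  root=3; inorder splits into left=[1], right=[14, 19, 27]
  root=1; inorder splits into left=[], right=[]
  root=19; inorder splits into left=[14], right=[27]
  root=14; inorder splits into left=[], right=[]
  root=27; inorder splits into left=[], right=[]
Reconstructed level-order: [28, 3, 1, 19, 14, 27]


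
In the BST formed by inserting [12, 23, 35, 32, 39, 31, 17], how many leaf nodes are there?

Tree built from: [12, 23, 35, 32, 39, 31, 17]
Tree (level-order array): [12, None, 23, 17, 35, None, None, 32, 39, 31]
Rule: A leaf has 0 children.
Per-node child counts:
  node 12: 1 child(ren)
  node 23: 2 child(ren)
  node 17: 0 child(ren)
  node 35: 2 child(ren)
  node 32: 1 child(ren)
  node 31: 0 child(ren)
  node 39: 0 child(ren)
Matching nodes: [17, 31, 39]
Count of leaf nodes: 3


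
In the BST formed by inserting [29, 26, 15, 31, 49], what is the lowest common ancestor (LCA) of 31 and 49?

Tree insertion order: [29, 26, 15, 31, 49]
Tree (level-order array): [29, 26, 31, 15, None, None, 49]
In a BST, the LCA of p=31, q=49 is the first node v on the
root-to-leaf path with p <= v <= q (go left if both < v, right if both > v).
Walk from root:
  at 29: both 31 and 49 > 29, go right
  at 31: 31 <= 31 <= 49, this is the LCA
LCA = 31


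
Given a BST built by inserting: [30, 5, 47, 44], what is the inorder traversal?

Tree insertion order: [30, 5, 47, 44]
Tree (level-order array): [30, 5, 47, None, None, 44]
Inorder traversal: [5, 30, 44, 47]


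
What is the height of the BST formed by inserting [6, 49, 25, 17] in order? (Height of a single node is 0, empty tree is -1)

Insertion order: [6, 49, 25, 17]
Tree (level-order array): [6, None, 49, 25, None, 17]
Compute height bottom-up (empty subtree = -1):
  height(17) = 1 + max(-1, -1) = 0
  height(25) = 1 + max(0, -1) = 1
  height(49) = 1 + max(1, -1) = 2
  height(6) = 1 + max(-1, 2) = 3
Height = 3


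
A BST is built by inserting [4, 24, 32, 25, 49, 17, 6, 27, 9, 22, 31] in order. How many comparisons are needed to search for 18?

Search path for 18: 4 -> 24 -> 17 -> 22
Found: False
Comparisons: 4


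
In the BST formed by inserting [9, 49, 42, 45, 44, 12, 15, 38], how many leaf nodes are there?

Tree built from: [9, 49, 42, 45, 44, 12, 15, 38]
Tree (level-order array): [9, None, 49, 42, None, 12, 45, None, 15, 44, None, None, 38]
Rule: A leaf has 0 children.
Per-node child counts:
  node 9: 1 child(ren)
  node 49: 1 child(ren)
  node 42: 2 child(ren)
  node 12: 1 child(ren)
  node 15: 1 child(ren)
  node 38: 0 child(ren)
  node 45: 1 child(ren)
  node 44: 0 child(ren)
Matching nodes: [38, 44]
Count of leaf nodes: 2


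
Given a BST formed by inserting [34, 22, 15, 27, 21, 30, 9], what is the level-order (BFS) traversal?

Tree insertion order: [34, 22, 15, 27, 21, 30, 9]
Tree (level-order array): [34, 22, None, 15, 27, 9, 21, None, 30]
BFS from the root, enqueuing left then right child of each popped node:
  queue [34] -> pop 34, enqueue [22], visited so far: [34]
  queue [22] -> pop 22, enqueue [15, 27], visited so far: [34, 22]
  queue [15, 27] -> pop 15, enqueue [9, 21], visited so far: [34, 22, 15]
  queue [27, 9, 21] -> pop 27, enqueue [30], visited so far: [34, 22, 15, 27]
  queue [9, 21, 30] -> pop 9, enqueue [none], visited so far: [34, 22, 15, 27, 9]
  queue [21, 30] -> pop 21, enqueue [none], visited so far: [34, 22, 15, 27, 9, 21]
  queue [30] -> pop 30, enqueue [none], visited so far: [34, 22, 15, 27, 9, 21, 30]
Result: [34, 22, 15, 27, 9, 21, 30]


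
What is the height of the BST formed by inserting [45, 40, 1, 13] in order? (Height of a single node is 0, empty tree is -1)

Insertion order: [45, 40, 1, 13]
Tree (level-order array): [45, 40, None, 1, None, None, 13]
Compute height bottom-up (empty subtree = -1):
  height(13) = 1 + max(-1, -1) = 0
  height(1) = 1 + max(-1, 0) = 1
  height(40) = 1 + max(1, -1) = 2
  height(45) = 1 + max(2, -1) = 3
Height = 3


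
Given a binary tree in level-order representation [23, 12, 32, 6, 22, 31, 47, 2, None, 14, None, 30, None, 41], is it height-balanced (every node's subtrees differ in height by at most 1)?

Tree (level-order array): [23, 12, 32, 6, 22, 31, 47, 2, None, 14, None, 30, None, 41]
Definition: a tree is height-balanced if, at every node, |h(left) - h(right)| <= 1 (empty subtree has height -1).
Bottom-up per-node check:
  node 2: h_left=-1, h_right=-1, diff=0 [OK], height=0
  node 6: h_left=0, h_right=-1, diff=1 [OK], height=1
  node 14: h_left=-1, h_right=-1, diff=0 [OK], height=0
  node 22: h_left=0, h_right=-1, diff=1 [OK], height=1
  node 12: h_left=1, h_right=1, diff=0 [OK], height=2
  node 30: h_left=-1, h_right=-1, diff=0 [OK], height=0
  node 31: h_left=0, h_right=-1, diff=1 [OK], height=1
  node 41: h_left=-1, h_right=-1, diff=0 [OK], height=0
  node 47: h_left=0, h_right=-1, diff=1 [OK], height=1
  node 32: h_left=1, h_right=1, diff=0 [OK], height=2
  node 23: h_left=2, h_right=2, diff=0 [OK], height=3
All nodes satisfy the balance condition.
Result: Balanced


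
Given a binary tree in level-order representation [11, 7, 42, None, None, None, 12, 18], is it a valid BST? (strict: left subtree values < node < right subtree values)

Level-order array: [11, 7, 42, None, None, None, 12, 18]
Validate using subtree bounds (lo, hi): at each node, require lo < value < hi,
then recurse left with hi=value and right with lo=value.
Preorder trace (stopping at first violation):
  at node 11 with bounds (-inf, +inf): OK
  at node 7 with bounds (-inf, 11): OK
  at node 42 with bounds (11, +inf): OK
  at node 12 with bounds (42, +inf): VIOLATION
Node 12 violates its bound: not (42 < 12 < +inf).
Result: Not a valid BST


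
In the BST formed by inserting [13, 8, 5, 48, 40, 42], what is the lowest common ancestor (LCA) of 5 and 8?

Tree insertion order: [13, 8, 5, 48, 40, 42]
Tree (level-order array): [13, 8, 48, 5, None, 40, None, None, None, None, 42]
In a BST, the LCA of p=5, q=8 is the first node v on the
root-to-leaf path with p <= v <= q (go left if both < v, right if both > v).
Walk from root:
  at 13: both 5 and 8 < 13, go left
  at 8: 5 <= 8 <= 8, this is the LCA
LCA = 8


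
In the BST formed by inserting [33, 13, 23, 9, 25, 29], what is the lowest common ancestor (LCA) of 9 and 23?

Tree insertion order: [33, 13, 23, 9, 25, 29]
Tree (level-order array): [33, 13, None, 9, 23, None, None, None, 25, None, 29]
In a BST, the LCA of p=9, q=23 is the first node v on the
root-to-leaf path with p <= v <= q (go left if both < v, right if both > v).
Walk from root:
  at 33: both 9 and 23 < 33, go left
  at 13: 9 <= 13 <= 23, this is the LCA
LCA = 13


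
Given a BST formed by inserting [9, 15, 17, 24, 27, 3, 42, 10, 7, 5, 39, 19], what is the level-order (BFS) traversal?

Tree insertion order: [9, 15, 17, 24, 27, 3, 42, 10, 7, 5, 39, 19]
Tree (level-order array): [9, 3, 15, None, 7, 10, 17, 5, None, None, None, None, 24, None, None, 19, 27, None, None, None, 42, 39]
BFS from the root, enqueuing left then right child of each popped node:
  queue [9] -> pop 9, enqueue [3, 15], visited so far: [9]
  queue [3, 15] -> pop 3, enqueue [7], visited so far: [9, 3]
  queue [15, 7] -> pop 15, enqueue [10, 17], visited so far: [9, 3, 15]
  queue [7, 10, 17] -> pop 7, enqueue [5], visited so far: [9, 3, 15, 7]
  queue [10, 17, 5] -> pop 10, enqueue [none], visited so far: [9, 3, 15, 7, 10]
  queue [17, 5] -> pop 17, enqueue [24], visited so far: [9, 3, 15, 7, 10, 17]
  queue [5, 24] -> pop 5, enqueue [none], visited so far: [9, 3, 15, 7, 10, 17, 5]
  queue [24] -> pop 24, enqueue [19, 27], visited so far: [9, 3, 15, 7, 10, 17, 5, 24]
  queue [19, 27] -> pop 19, enqueue [none], visited so far: [9, 3, 15, 7, 10, 17, 5, 24, 19]
  queue [27] -> pop 27, enqueue [42], visited so far: [9, 3, 15, 7, 10, 17, 5, 24, 19, 27]
  queue [42] -> pop 42, enqueue [39], visited so far: [9, 3, 15, 7, 10, 17, 5, 24, 19, 27, 42]
  queue [39] -> pop 39, enqueue [none], visited so far: [9, 3, 15, 7, 10, 17, 5, 24, 19, 27, 42, 39]
Result: [9, 3, 15, 7, 10, 17, 5, 24, 19, 27, 42, 39]


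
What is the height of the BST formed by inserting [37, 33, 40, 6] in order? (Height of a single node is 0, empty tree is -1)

Insertion order: [37, 33, 40, 6]
Tree (level-order array): [37, 33, 40, 6]
Compute height bottom-up (empty subtree = -1):
  height(6) = 1 + max(-1, -1) = 0
  height(33) = 1 + max(0, -1) = 1
  height(40) = 1 + max(-1, -1) = 0
  height(37) = 1 + max(1, 0) = 2
Height = 2


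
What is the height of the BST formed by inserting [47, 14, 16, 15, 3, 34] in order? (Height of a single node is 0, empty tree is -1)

Insertion order: [47, 14, 16, 15, 3, 34]
Tree (level-order array): [47, 14, None, 3, 16, None, None, 15, 34]
Compute height bottom-up (empty subtree = -1):
  height(3) = 1 + max(-1, -1) = 0
  height(15) = 1 + max(-1, -1) = 0
  height(34) = 1 + max(-1, -1) = 0
  height(16) = 1 + max(0, 0) = 1
  height(14) = 1 + max(0, 1) = 2
  height(47) = 1 + max(2, -1) = 3
Height = 3


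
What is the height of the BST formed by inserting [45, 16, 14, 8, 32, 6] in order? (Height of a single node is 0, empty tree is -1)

Insertion order: [45, 16, 14, 8, 32, 6]
Tree (level-order array): [45, 16, None, 14, 32, 8, None, None, None, 6]
Compute height bottom-up (empty subtree = -1):
  height(6) = 1 + max(-1, -1) = 0
  height(8) = 1 + max(0, -1) = 1
  height(14) = 1 + max(1, -1) = 2
  height(32) = 1 + max(-1, -1) = 0
  height(16) = 1 + max(2, 0) = 3
  height(45) = 1 + max(3, -1) = 4
Height = 4


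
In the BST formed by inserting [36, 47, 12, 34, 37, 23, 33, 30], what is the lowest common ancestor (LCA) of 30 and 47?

Tree insertion order: [36, 47, 12, 34, 37, 23, 33, 30]
Tree (level-order array): [36, 12, 47, None, 34, 37, None, 23, None, None, None, None, 33, 30]
In a BST, the LCA of p=30, q=47 is the first node v on the
root-to-leaf path with p <= v <= q (go left if both < v, right if both > v).
Walk from root:
  at 36: 30 <= 36 <= 47, this is the LCA
LCA = 36


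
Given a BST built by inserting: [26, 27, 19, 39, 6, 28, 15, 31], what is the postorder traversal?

Tree insertion order: [26, 27, 19, 39, 6, 28, 15, 31]
Tree (level-order array): [26, 19, 27, 6, None, None, 39, None, 15, 28, None, None, None, None, 31]
Postorder traversal: [15, 6, 19, 31, 28, 39, 27, 26]


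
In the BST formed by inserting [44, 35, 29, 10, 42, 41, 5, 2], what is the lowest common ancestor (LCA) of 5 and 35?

Tree insertion order: [44, 35, 29, 10, 42, 41, 5, 2]
Tree (level-order array): [44, 35, None, 29, 42, 10, None, 41, None, 5, None, None, None, 2]
In a BST, the LCA of p=5, q=35 is the first node v on the
root-to-leaf path with p <= v <= q (go left if both < v, right if both > v).
Walk from root:
  at 44: both 5 and 35 < 44, go left
  at 35: 5 <= 35 <= 35, this is the LCA
LCA = 35


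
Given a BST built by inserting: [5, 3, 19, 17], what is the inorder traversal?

Tree insertion order: [5, 3, 19, 17]
Tree (level-order array): [5, 3, 19, None, None, 17]
Inorder traversal: [3, 5, 17, 19]


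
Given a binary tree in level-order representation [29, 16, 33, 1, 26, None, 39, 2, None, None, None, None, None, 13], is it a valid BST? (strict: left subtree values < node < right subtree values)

Level-order array: [29, 16, 33, 1, 26, None, 39, 2, None, None, None, None, None, 13]
Validate using subtree bounds (lo, hi): at each node, require lo < value < hi,
then recurse left with hi=value and right with lo=value.
Preorder trace (stopping at first violation):
  at node 29 with bounds (-inf, +inf): OK
  at node 16 with bounds (-inf, 29): OK
  at node 1 with bounds (-inf, 16): OK
  at node 2 with bounds (-inf, 1): VIOLATION
Node 2 violates its bound: not (-inf < 2 < 1).
Result: Not a valid BST


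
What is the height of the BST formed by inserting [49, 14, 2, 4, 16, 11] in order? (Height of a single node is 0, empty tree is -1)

Insertion order: [49, 14, 2, 4, 16, 11]
Tree (level-order array): [49, 14, None, 2, 16, None, 4, None, None, None, 11]
Compute height bottom-up (empty subtree = -1):
  height(11) = 1 + max(-1, -1) = 0
  height(4) = 1 + max(-1, 0) = 1
  height(2) = 1 + max(-1, 1) = 2
  height(16) = 1 + max(-1, -1) = 0
  height(14) = 1 + max(2, 0) = 3
  height(49) = 1 + max(3, -1) = 4
Height = 4


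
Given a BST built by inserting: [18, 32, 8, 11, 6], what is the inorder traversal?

Tree insertion order: [18, 32, 8, 11, 6]
Tree (level-order array): [18, 8, 32, 6, 11]
Inorder traversal: [6, 8, 11, 18, 32]


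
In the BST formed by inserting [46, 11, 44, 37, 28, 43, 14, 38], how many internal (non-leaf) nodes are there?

Tree built from: [46, 11, 44, 37, 28, 43, 14, 38]
Tree (level-order array): [46, 11, None, None, 44, 37, None, 28, 43, 14, None, 38]
Rule: An internal node has at least one child.
Per-node child counts:
  node 46: 1 child(ren)
  node 11: 1 child(ren)
  node 44: 1 child(ren)
  node 37: 2 child(ren)
  node 28: 1 child(ren)
  node 14: 0 child(ren)
  node 43: 1 child(ren)
  node 38: 0 child(ren)
Matching nodes: [46, 11, 44, 37, 28, 43]
Count of internal (non-leaf) nodes: 6


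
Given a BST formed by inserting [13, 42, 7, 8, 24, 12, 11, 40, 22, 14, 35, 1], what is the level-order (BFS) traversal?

Tree insertion order: [13, 42, 7, 8, 24, 12, 11, 40, 22, 14, 35, 1]
Tree (level-order array): [13, 7, 42, 1, 8, 24, None, None, None, None, 12, 22, 40, 11, None, 14, None, 35]
BFS from the root, enqueuing left then right child of each popped node:
  queue [13] -> pop 13, enqueue [7, 42], visited so far: [13]
  queue [7, 42] -> pop 7, enqueue [1, 8], visited so far: [13, 7]
  queue [42, 1, 8] -> pop 42, enqueue [24], visited so far: [13, 7, 42]
  queue [1, 8, 24] -> pop 1, enqueue [none], visited so far: [13, 7, 42, 1]
  queue [8, 24] -> pop 8, enqueue [12], visited so far: [13, 7, 42, 1, 8]
  queue [24, 12] -> pop 24, enqueue [22, 40], visited so far: [13, 7, 42, 1, 8, 24]
  queue [12, 22, 40] -> pop 12, enqueue [11], visited so far: [13, 7, 42, 1, 8, 24, 12]
  queue [22, 40, 11] -> pop 22, enqueue [14], visited so far: [13, 7, 42, 1, 8, 24, 12, 22]
  queue [40, 11, 14] -> pop 40, enqueue [35], visited so far: [13, 7, 42, 1, 8, 24, 12, 22, 40]
  queue [11, 14, 35] -> pop 11, enqueue [none], visited so far: [13, 7, 42, 1, 8, 24, 12, 22, 40, 11]
  queue [14, 35] -> pop 14, enqueue [none], visited so far: [13, 7, 42, 1, 8, 24, 12, 22, 40, 11, 14]
  queue [35] -> pop 35, enqueue [none], visited so far: [13, 7, 42, 1, 8, 24, 12, 22, 40, 11, 14, 35]
Result: [13, 7, 42, 1, 8, 24, 12, 22, 40, 11, 14, 35]


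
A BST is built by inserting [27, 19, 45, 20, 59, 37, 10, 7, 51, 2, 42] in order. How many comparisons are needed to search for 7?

Search path for 7: 27 -> 19 -> 10 -> 7
Found: True
Comparisons: 4


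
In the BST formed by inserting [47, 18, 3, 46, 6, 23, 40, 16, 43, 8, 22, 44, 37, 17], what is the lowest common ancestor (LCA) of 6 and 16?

Tree insertion order: [47, 18, 3, 46, 6, 23, 40, 16, 43, 8, 22, 44, 37, 17]
Tree (level-order array): [47, 18, None, 3, 46, None, 6, 23, None, None, 16, 22, 40, 8, 17, None, None, 37, 43, None, None, None, None, None, None, None, 44]
In a BST, the LCA of p=6, q=16 is the first node v on the
root-to-leaf path with p <= v <= q (go left if both < v, right if both > v).
Walk from root:
  at 47: both 6 and 16 < 47, go left
  at 18: both 6 and 16 < 18, go left
  at 3: both 6 and 16 > 3, go right
  at 6: 6 <= 6 <= 16, this is the LCA
LCA = 6


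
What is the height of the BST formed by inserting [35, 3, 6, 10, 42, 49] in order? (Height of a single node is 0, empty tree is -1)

Insertion order: [35, 3, 6, 10, 42, 49]
Tree (level-order array): [35, 3, 42, None, 6, None, 49, None, 10]
Compute height bottom-up (empty subtree = -1):
  height(10) = 1 + max(-1, -1) = 0
  height(6) = 1 + max(-1, 0) = 1
  height(3) = 1 + max(-1, 1) = 2
  height(49) = 1 + max(-1, -1) = 0
  height(42) = 1 + max(-1, 0) = 1
  height(35) = 1 + max(2, 1) = 3
Height = 3


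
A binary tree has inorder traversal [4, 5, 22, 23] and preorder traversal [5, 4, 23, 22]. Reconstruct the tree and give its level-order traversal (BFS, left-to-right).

Inorder:  [4, 5, 22, 23]
Preorder: [5, 4, 23, 22]
Algorithm: preorder visits root first, so consume preorder in order;
for each root, split the current inorder slice at that value into
left-subtree inorder and right-subtree inorder, then recurse.
Recursive splits:
  root=5; inorder splits into left=[4], right=[22, 23]
  root=4; inorder splits into left=[], right=[]
  root=23; inorder splits into left=[22], right=[]
  root=22; inorder splits into left=[], right=[]
Reconstructed level-order: [5, 4, 23, 22]


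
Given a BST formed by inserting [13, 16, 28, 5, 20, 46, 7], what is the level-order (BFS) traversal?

Tree insertion order: [13, 16, 28, 5, 20, 46, 7]
Tree (level-order array): [13, 5, 16, None, 7, None, 28, None, None, 20, 46]
BFS from the root, enqueuing left then right child of each popped node:
  queue [13] -> pop 13, enqueue [5, 16], visited so far: [13]
  queue [5, 16] -> pop 5, enqueue [7], visited so far: [13, 5]
  queue [16, 7] -> pop 16, enqueue [28], visited so far: [13, 5, 16]
  queue [7, 28] -> pop 7, enqueue [none], visited so far: [13, 5, 16, 7]
  queue [28] -> pop 28, enqueue [20, 46], visited so far: [13, 5, 16, 7, 28]
  queue [20, 46] -> pop 20, enqueue [none], visited so far: [13, 5, 16, 7, 28, 20]
  queue [46] -> pop 46, enqueue [none], visited so far: [13, 5, 16, 7, 28, 20, 46]
Result: [13, 5, 16, 7, 28, 20, 46]


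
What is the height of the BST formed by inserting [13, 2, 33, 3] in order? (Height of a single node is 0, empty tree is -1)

Insertion order: [13, 2, 33, 3]
Tree (level-order array): [13, 2, 33, None, 3]
Compute height bottom-up (empty subtree = -1):
  height(3) = 1 + max(-1, -1) = 0
  height(2) = 1 + max(-1, 0) = 1
  height(33) = 1 + max(-1, -1) = 0
  height(13) = 1 + max(1, 0) = 2
Height = 2


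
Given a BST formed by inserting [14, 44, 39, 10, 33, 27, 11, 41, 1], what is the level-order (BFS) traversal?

Tree insertion order: [14, 44, 39, 10, 33, 27, 11, 41, 1]
Tree (level-order array): [14, 10, 44, 1, 11, 39, None, None, None, None, None, 33, 41, 27]
BFS from the root, enqueuing left then right child of each popped node:
  queue [14] -> pop 14, enqueue [10, 44], visited so far: [14]
  queue [10, 44] -> pop 10, enqueue [1, 11], visited so far: [14, 10]
  queue [44, 1, 11] -> pop 44, enqueue [39], visited so far: [14, 10, 44]
  queue [1, 11, 39] -> pop 1, enqueue [none], visited so far: [14, 10, 44, 1]
  queue [11, 39] -> pop 11, enqueue [none], visited so far: [14, 10, 44, 1, 11]
  queue [39] -> pop 39, enqueue [33, 41], visited so far: [14, 10, 44, 1, 11, 39]
  queue [33, 41] -> pop 33, enqueue [27], visited so far: [14, 10, 44, 1, 11, 39, 33]
  queue [41, 27] -> pop 41, enqueue [none], visited so far: [14, 10, 44, 1, 11, 39, 33, 41]
  queue [27] -> pop 27, enqueue [none], visited so far: [14, 10, 44, 1, 11, 39, 33, 41, 27]
Result: [14, 10, 44, 1, 11, 39, 33, 41, 27]


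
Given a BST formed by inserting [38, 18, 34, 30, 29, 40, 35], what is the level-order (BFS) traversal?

Tree insertion order: [38, 18, 34, 30, 29, 40, 35]
Tree (level-order array): [38, 18, 40, None, 34, None, None, 30, 35, 29]
BFS from the root, enqueuing left then right child of each popped node:
  queue [38] -> pop 38, enqueue [18, 40], visited so far: [38]
  queue [18, 40] -> pop 18, enqueue [34], visited so far: [38, 18]
  queue [40, 34] -> pop 40, enqueue [none], visited so far: [38, 18, 40]
  queue [34] -> pop 34, enqueue [30, 35], visited so far: [38, 18, 40, 34]
  queue [30, 35] -> pop 30, enqueue [29], visited so far: [38, 18, 40, 34, 30]
  queue [35, 29] -> pop 35, enqueue [none], visited so far: [38, 18, 40, 34, 30, 35]
  queue [29] -> pop 29, enqueue [none], visited so far: [38, 18, 40, 34, 30, 35, 29]
Result: [38, 18, 40, 34, 30, 35, 29]


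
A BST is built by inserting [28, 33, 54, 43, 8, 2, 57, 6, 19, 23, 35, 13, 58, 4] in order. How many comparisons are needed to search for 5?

Search path for 5: 28 -> 8 -> 2 -> 6 -> 4
Found: False
Comparisons: 5


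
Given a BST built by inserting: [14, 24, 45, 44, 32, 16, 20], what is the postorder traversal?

Tree insertion order: [14, 24, 45, 44, 32, 16, 20]
Tree (level-order array): [14, None, 24, 16, 45, None, 20, 44, None, None, None, 32]
Postorder traversal: [20, 16, 32, 44, 45, 24, 14]


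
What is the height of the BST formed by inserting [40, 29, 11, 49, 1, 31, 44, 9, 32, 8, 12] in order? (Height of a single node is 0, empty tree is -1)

Insertion order: [40, 29, 11, 49, 1, 31, 44, 9, 32, 8, 12]
Tree (level-order array): [40, 29, 49, 11, 31, 44, None, 1, 12, None, 32, None, None, None, 9, None, None, None, None, 8]
Compute height bottom-up (empty subtree = -1):
  height(8) = 1 + max(-1, -1) = 0
  height(9) = 1 + max(0, -1) = 1
  height(1) = 1 + max(-1, 1) = 2
  height(12) = 1 + max(-1, -1) = 0
  height(11) = 1 + max(2, 0) = 3
  height(32) = 1 + max(-1, -1) = 0
  height(31) = 1 + max(-1, 0) = 1
  height(29) = 1 + max(3, 1) = 4
  height(44) = 1 + max(-1, -1) = 0
  height(49) = 1 + max(0, -1) = 1
  height(40) = 1 + max(4, 1) = 5
Height = 5


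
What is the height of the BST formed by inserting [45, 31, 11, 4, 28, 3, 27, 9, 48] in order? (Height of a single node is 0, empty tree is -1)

Insertion order: [45, 31, 11, 4, 28, 3, 27, 9, 48]
Tree (level-order array): [45, 31, 48, 11, None, None, None, 4, 28, 3, 9, 27]
Compute height bottom-up (empty subtree = -1):
  height(3) = 1 + max(-1, -1) = 0
  height(9) = 1 + max(-1, -1) = 0
  height(4) = 1 + max(0, 0) = 1
  height(27) = 1 + max(-1, -1) = 0
  height(28) = 1 + max(0, -1) = 1
  height(11) = 1 + max(1, 1) = 2
  height(31) = 1 + max(2, -1) = 3
  height(48) = 1 + max(-1, -1) = 0
  height(45) = 1 + max(3, 0) = 4
Height = 4


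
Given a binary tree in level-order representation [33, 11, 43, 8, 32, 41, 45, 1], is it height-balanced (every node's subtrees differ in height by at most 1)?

Tree (level-order array): [33, 11, 43, 8, 32, 41, 45, 1]
Definition: a tree is height-balanced if, at every node, |h(left) - h(right)| <= 1 (empty subtree has height -1).
Bottom-up per-node check:
  node 1: h_left=-1, h_right=-1, diff=0 [OK], height=0
  node 8: h_left=0, h_right=-1, diff=1 [OK], height=1
  node 32: h_left=-1, h_right=-1, diff=0 [OK], height=0
  node 11: h_left=1, h_right=0, diff=1 [OK], height=2
  node 41: h_left=-1, h_right=-1, diff=0 [OK], height=0
  node 45: h_left=-1, h_right=-1, diff=0 [OK], height=0
  node 43: h_left=0, h_right=0, diff=0 [OK], height=1
  node 33: h_left=2, h_right=1, diff=1 [OK], height=3
All nodes satisfy the balance condition.
Result: Balanced


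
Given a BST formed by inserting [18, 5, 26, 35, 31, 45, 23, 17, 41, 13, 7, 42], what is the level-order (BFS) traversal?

Tree insertion order: [18, 5, 26, 35, 31, 45, 23, 17, 41, 13, 7, 42]
Tree (level-order array): [18, 5, 26, None, 17, 23, 35, 13, None, None, None, 31, 45, 7, None, None, None, 41, None, None, None, None, 42]
BFS from the root, enqueuing left then right child of each popped node:
  queue [18] -> pop 18, enqueue [5, 26], visited so far: [18]
  queue [5, 26] -> pop 5, enqueue [17], visited so far: [18, 5]
  queue [26, 17] -> pop 26, enqueue [23, 35], visited so far: [18, 5, 26]
  queue [17, 23, 35] -> pop 17, enqueue [13], visited so far: [18, 5, 26, 17]
  queue [23, 35, 13] -> pop 23, enqueue [none], visited so far: [18, 5, 26, 17, 23]
  queue [35, 13] -> pop 35, enqueue [31, 45], visited so far: [18, 5, 26, 17, 23, 35]
  queue [13, 31, 45] -> pop 13, enqueue [7], visited so far: [18, 5, 26, 17, 23, 35, 13]
  queue [31, 45, 7] -> pop 31, enqueue [none], visited so far: [18, 5, 26, 17, 23, 35, 13, 31]
  queue [45, 7] -> pop 45, enqueue [41], visited so far: [18, 5, 26, 17, 23, 35, 13, 31, 45]
  queue [7, 41] -> pop 7, enqueue [none], visited so far: [18, 5, 26, 17, 23, 35, 13, 31, 45, 7]
  queue [41] -> pop 41, enqueue [42], visited so far: [18, 5, 26, 17, 23, 35, 13, 31, 45, 7, 41]
  queue [42] -> pop 42, enqueue [none], visited so far: [18, 5, 26, 17, 23, 35, 13, 31, 45, 7, 41, 42]
Result: [18, 5, 26, 17, 23, 35, 13, 31, 45, 7, 41, 42]


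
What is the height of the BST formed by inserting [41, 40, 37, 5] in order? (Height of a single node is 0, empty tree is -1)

Insertion order: [41, 40, 37, 5]
Tree (level-order array): [41, 40, None, 37, None, 5]
Compute height bottom-up (empty subtree = -1):
  height(5) = 1 + max(-1, -1) = 0
  height(37) = 1 + max(0, -1) = 1
  height(40) = 1 + max(1, -1) = 2
  height(41) = 1 + max(2, -1) = 3
Height = 3


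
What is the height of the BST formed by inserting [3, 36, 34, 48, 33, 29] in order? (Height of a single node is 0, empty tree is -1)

Insertion order: [3, 36, 34, 48, 33, 29]
Tree (level-order array): [3, None, 36, 34, 48, 33, None, None, None, 29]
Compute height bottom-up (empty subtree = -1):
  height(29) = 1 + max(-1, -1) = 0
  height(33) = 1 + max(0, -1) = 1
  height(34) = 1 + max(1, -1) = 2
  height(48) = 1 + max(-1, -1) = 0
  height(36) = 1 + max(2, 0) = 3
  height(3) = 1 + max(-1, 3) = 4
Height = 4


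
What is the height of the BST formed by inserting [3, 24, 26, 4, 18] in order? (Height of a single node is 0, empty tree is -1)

Insertion order: [3, 24, 26, 4, 18]
Tree (level-order array): [3, None, 24, 4, 26, None, 18]
Compute height bottom-up (empty subtree = -1):
  height(18) = 1 + max(-1, -1) = 0
  height(4) = 1 + max(-1, 0) = 1
  height(26) = 1 + max(-1, -1) = 0
  height(24) = 1 + max(1, 0) = 2
  height(3) = 1 + max(-1, 2) = 3
Height = 3


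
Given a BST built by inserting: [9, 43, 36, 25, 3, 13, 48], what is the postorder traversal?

Tree insertion order: [9, 43, 36, 25, 3, 13, 48]
Tree (level-order array): [9, 3, 43, None, None, 36, 48, 25, None, None, None, 13]
Postorder traversal: [3, 13, 25, 36, 48, 43, 9]


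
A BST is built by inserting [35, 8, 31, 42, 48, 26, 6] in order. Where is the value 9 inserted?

Starting tree (level order): [35, 8, 42, 6, 31, None, 48, None, None, 26]
Insertion path: 35 -> 8 -> 31 -> 26
Result: insert 9 as left child of 26
Final tree (level order): [35, 8, 42, 6, 31, None, 48, None, None, 26, None, None, None, 9]


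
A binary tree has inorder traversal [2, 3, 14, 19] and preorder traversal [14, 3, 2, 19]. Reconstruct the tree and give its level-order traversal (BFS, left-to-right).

Inorder:  [2, 3, 14, 19]
Preorder: [14, 3, 2, 19]
Algorithm: preorder visits root first, so consume preorder in order;
for each root, split the current inorder slice at that value into
left-subtree inorder and right-subtree inorder, then recurse.
Recursive splits:
  root=14; inorder splits into left=[2, 3], right=[19]
  root=3; inorder splits into left=[2], right=[]
  root=2; inorder splits into left=[], right=[]
  root=19; inorder splits into left=[], right=[]
Reconstructed level-order: [14, 3, 19, 2]


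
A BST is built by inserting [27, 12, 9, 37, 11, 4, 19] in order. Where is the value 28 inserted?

Starting tree (level order): [27, 12, 37, 9, 19, None, None, 4, 11]
Insertion path: 27 -> 37
Result: insert 28 as left child of 37
Final tree (level order): [27, 12, 37, 9, 19, 28, None, 4, 11]


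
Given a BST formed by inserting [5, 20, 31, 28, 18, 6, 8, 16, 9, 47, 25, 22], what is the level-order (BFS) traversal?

Tree insertion order: [5, 20, 31, 28, 18, 6, 8, 16, 9, 47, 25, 22]
Tree (level-order array): [5, None, 20, 18, 31, 6, None, 28, 47, None, 8, 25, None, None, None, None, 16, 22, None, 9]
BFS from the root, enqueuing left then right child of each popped node:
  queue [5] -> pop 5, enqueue [20], visited so far: [5]
  queue [20] -> pop 20, enqueue [18, 31], visited so far: [5, 20]
  queue [18, 31] -> pop 18, enqueue [6], visited so far: [5, 20, 18]
  queue [31, 6] -> pop 31, enqueue [28, 47], visited so far: [5, 20, 18, 31]
  queue [6, 28, 47] -> pop 6, enqueue [8], visited so far: [5, 20, 18, 31, 6]
  queue [28, 47, 8] -> pop 28, enqueue [25], visited so far: [5, 20, 18, 31, 6, 28]
  queue [47, 8, 25] -> pop 47, enqueue [none], visited so far: [5, 20, 18, 31, 6, 28, 47]
  queue [8, 25] -> pop 8, enqueue [16], visited so far: [5, 20, 18, 31, 6, 28, 47, 8]
  queue [25, 16] -> pop 25, enqueue [22], visited so far: [5, 20, 18, 31, 6, 28, 47, 8, 25]
  queue [16, 22] -> pop 16, enqueue [9], visited so far: [5, 20, 18, 31, 6, 28, 47, 8, 25, 16]
  queue [22, 9] -> pop 22, enqueue [none], visited so far: [5, 20, 18, 31, 6, 28, 47, 8, 25, 16, 22]
  queue [9] -> pop 9, enqueue [none], visited so far: [5, 20, 18, 31, 6, 28, 47, 8, 25, 16, 22, 9]
Result: [5, 20, 18, 31, 6, 28, 47, 8, 25, 16, 22, 9]
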